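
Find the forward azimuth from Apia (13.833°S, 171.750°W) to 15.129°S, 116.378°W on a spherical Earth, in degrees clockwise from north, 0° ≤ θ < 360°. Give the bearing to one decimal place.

Δλ = -116.378 − -171.750 = 55.372°.
θ = atan2( sin Δλ · cos φ₂ , cos φ₁ · sin φ₂ − sin φ₁ · cos φ₂ · cos Δλ )
  = atan2(0.79434, -0.12227) = 98.751° → normalised to [0°, 360°): 98.751°.

98.8°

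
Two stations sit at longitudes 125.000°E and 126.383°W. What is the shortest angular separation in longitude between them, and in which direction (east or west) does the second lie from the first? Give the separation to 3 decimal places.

Raw difference: -126.383 − 125.000 = -251.383°.
Normalise into (−180°, 180°]: -251.383° + 360° = 108.617°.
Positive ⇒ the second point lies to the east; separation 108.617°.

108.617° east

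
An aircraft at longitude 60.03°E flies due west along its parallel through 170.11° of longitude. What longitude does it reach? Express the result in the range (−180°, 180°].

110.08°W

Start at +60.03°; shift −170.11° → -110.08°.
-110.08° already lies in (−180°, 180°].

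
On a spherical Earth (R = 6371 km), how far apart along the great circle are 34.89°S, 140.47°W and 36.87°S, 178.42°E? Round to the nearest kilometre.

3682 km

Δλ = 178.42 − -140.47 = 318.89°; wrapped into (−180°, 180°]: -41.11°.
Δφ = -36.87 − -34.89 = -1.98°.
a = sin²(Δφ/2) + cos φ₁ · cos φ₂ · sin²(Δλ/2) = 0.081192.
c = 2·atan2(√a, √(1−a)) = 0.57789 rad → d = 6371·c ≈ 3681.75 km.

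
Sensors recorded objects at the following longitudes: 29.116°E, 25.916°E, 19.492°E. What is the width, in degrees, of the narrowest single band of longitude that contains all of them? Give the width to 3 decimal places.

Sort the longitudes: +19.492°, +25.916°, +29.116°.
Eastward gaps between consecutive values (wrapping around): 6.424°, 3.200°, 350.376°.
Largest gap = 350.376° ⇒ minimal covering band is its complement: 360° − 350.376° = 9.624°.
Band runs from +19.492° eastward to +29.116°.

9.624°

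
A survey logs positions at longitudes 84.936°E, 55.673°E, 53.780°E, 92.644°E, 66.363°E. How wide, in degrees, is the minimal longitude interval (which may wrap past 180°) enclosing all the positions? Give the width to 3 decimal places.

Sort the longitudes: +53.780°, +55.673°, +66.363°, +84.936°, +92.644°.
Eastward gaps between consecutive values (wrapping around): 1.893°, 10.690°, 18.573°, 7.708°, 321.136°.
Largest gap = 321.136° ⇒ minimal covering band is its complement: 360° − 321.136° = 38.864°.
Band runs from +53.780° eastward to +92.644°.

38.864°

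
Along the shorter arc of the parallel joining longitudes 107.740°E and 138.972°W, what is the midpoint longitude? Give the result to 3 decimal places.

164.384°E

Signed shortest Δλ from +107.740° to -138.972° is +113.288°.
Midpoint longitude = +107.740° + (+113.288°)/2 = +107.740° + 56.644° = +164.384°.
(The naïve average (+107.740 + -138.972)/2 = -15.616° is on the wrong side of the globe.)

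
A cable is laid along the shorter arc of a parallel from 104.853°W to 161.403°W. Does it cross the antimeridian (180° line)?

No

Signed shortest Δλ = ((-161.403 − -104.853 + 180) mod 360) − 180 = -56.55°.
Going west by 56.55° from -104.853° reaches -161.403° without touching 180°.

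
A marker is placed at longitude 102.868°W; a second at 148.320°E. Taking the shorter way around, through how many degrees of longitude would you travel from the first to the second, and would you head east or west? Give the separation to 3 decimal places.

Raw difference: 148.320 − -102.868 = 251.188°.
Normalise into (−180°, 180°]: 251.188° − 360° = -108.812°.
Negative ⇒ the second point lies to the west; separation 108.812°.

108.812° west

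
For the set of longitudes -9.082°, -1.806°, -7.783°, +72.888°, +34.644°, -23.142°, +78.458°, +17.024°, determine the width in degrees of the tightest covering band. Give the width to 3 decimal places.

Sort the longitudes: -23.142°, -9.082°, -7.783°, -1.806°, +17.024°, +34.644°, +72.888°, +78.458°.
Eastward gaps between consecutive values (wrapping around): 14.060°, 1.299°, 5.977°, 18.830°, 17.620°, 38.244°, 5.570°, 258.400°.
Largest gap = 258.400° ⇒ minimal covering band is its complement: 360° − 258.400° = 101.600°.
Band runs from -23.142° eastward to +78.458°.

101.600°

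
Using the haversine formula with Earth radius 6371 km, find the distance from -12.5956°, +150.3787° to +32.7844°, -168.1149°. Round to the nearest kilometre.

6698 km

Δλ = -168.1149 − 150.3787 = -318.4936°; wrapped into (−180°, 180°]: 41.5064°.
Δφ = 32.7844 − -12.5956 = 45.3800°.
a = sin²(Δφ/2) + cos φ₁ · cos φ₂ · sin²(Δλ/2) = 0.251818.
c = 2·atan2(√a, √(1−a)) = 1.05139 rad → d = 6371·c ≈ 6698.41 km.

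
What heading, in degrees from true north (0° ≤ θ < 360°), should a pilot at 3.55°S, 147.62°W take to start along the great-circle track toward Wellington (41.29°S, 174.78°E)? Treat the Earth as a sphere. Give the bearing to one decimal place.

216.4°

Δλ = 174.78 − -147.62 = 322.40°; wrapped into (−180°, 180°]: -37.60°.
θ = atan2( sin Δλ · cos φ₂ , cos φ₁ · sin φ₂ − sin φ₁ · cos φ₂ · cos Δλ )
  = atan2(-0.45845, -0.62174) = -143.596° → normalised to [0°, 360°): 216.404°.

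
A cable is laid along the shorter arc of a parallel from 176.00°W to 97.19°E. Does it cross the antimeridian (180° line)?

Yes

Naïve |97.19 − -176.00| = 273.19° > 180°, so the shorter arc goes the other way round — across 180°.
Signed shortest Δλ = ((97.19 − -176.00 + 180) mod 360) − 180 = -86.81°.
Going west by 86.81° from -176.00° passes through 180° before reaching +97.19°.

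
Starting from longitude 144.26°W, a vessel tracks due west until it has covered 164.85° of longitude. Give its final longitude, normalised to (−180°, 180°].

50.89°E

Start at -144.26°; shift −164.85° → -309.11°.
-309.11° lies outside (−180°, 180°]; add 360° → +50.89°.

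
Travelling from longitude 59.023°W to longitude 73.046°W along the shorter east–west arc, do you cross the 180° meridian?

Signed shortest Δλ = ((-73.046 − -59.023 + 180) mod 360) − 180 = -14.023°.
Going west by 14.023° from -59.023° reaches -73.046° without touching 180°.

No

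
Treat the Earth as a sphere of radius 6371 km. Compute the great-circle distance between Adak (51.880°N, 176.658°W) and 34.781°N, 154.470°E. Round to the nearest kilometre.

2977 km

Δλ = 154.470 − -176.658 = 331.128°; wrapped into (−180°, 180°]: -28.872°.
Δφ = 34.781 − 51.880 = -17.099°.
a = sin²(Δφ/2) + cos φ₁ · cos φ₂ · sin²(Δλ/2) = 0.053612.
c = 2·atan2(√a, √(1−a)) = 0.46733 rad → d = 6371·c ≈ 2977.34 km.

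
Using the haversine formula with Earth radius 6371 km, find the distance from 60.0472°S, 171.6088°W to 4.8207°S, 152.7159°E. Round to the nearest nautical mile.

Δλ = 152.7159 − -171.6088 = 324.3247°; wrapped into (−180°, 180°]: -35.6753°.
Δφ = -4.8207 − -60.0472 = 55.2265°.
a = sin²(Δφ/2) + cos φ₁ · cos φ₂ · sin²(Δλ/2) = 0.261517.
c = 2·atan2(√a, √(1−a)) = 1.07360 rad → d = 6371·c ≈ 6839.88 km ≈ 3693.24 nmi.

3693 nmi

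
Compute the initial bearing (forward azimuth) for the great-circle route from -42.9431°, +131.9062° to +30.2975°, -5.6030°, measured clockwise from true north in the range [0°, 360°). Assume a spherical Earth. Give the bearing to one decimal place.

263.7°

Δλ = -5.6030 − 131.9062 = -137.5092°.
θ = atan2( sin Δλ · cos φ₂ , cos φ₁ · sin φ₂ − sin φ₁ · cos φ₂ · cos Δλ )
  = atan2(-0.58321, -0.06444) = -96.306° → normalised to [0°, 360°): 263.694°.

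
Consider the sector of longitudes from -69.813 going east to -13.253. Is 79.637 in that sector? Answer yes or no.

No

Band width going east from -69.813° to -13.253°: ((-13.253 − -69.813) mod 360) = 56.560°.
Offset of +79.637° east of the west edge: ((79.637 − -69.813) mod 360) = 149.450°.
149.450° > 56.560° ⇒ outside.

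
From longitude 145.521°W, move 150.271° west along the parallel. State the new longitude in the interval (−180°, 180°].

64.208°E

Start at -145.521°; shift −150.271° → -295.792°.
-295.792° lies outside (−180°, 180°]; add 360° → +64.208°.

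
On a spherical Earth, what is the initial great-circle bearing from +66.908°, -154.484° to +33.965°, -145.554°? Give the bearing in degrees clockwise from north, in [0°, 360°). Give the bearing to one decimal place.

166.5°

Δλ = -145.554 − -154.484 = 8.930°.
θ = atan2( sin Δλ · cos φ₂ , cos φ₁ · sin φ₂ − sin φ₁ · cos φ₂ · cos Δλ )
  = atan2(0.12874, -0.53456) = 166.459° → normalised to [0°, 360°): 166.459°.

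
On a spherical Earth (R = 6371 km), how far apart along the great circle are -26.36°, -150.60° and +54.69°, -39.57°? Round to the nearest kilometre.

Δλ = -39.57 − -150.60 = 111.03°.
Δφ = 54.69 − -26.36 = 81.05°.
a = sin²(Δφ/2) + cos φ₁ · cos φ₂ · sin²(Δλ/2) = 0.774090.
c = 2·atan2(√a, √(1−a)) = 2.15098 rad → d = 6371·c ≈ 13703.92 km.

13704 km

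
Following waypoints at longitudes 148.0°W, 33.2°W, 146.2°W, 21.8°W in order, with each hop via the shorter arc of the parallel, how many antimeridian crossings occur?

0

Leg 1: -148.0° → -33.2°, shortest Δλ = 114.8° (east) — does not cross 180°.
Leg 2: -33.2° → -146.2°, shortest Δλ = -113.0° (west) — does not cross 180°.
Leg 3: -146.2° → -21.8°, shortest Δλ = 124.4° (east) — does not cross 180°.
Total crossings: 0.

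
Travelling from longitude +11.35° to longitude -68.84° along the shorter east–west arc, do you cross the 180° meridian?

Signed shortest Δλ = ((-68.84 − 11.35 + 180) mod 360) − 180 = -80.19°.
Going west by 80.19° from +11.35° reaches -68.84° without touching 180°.

No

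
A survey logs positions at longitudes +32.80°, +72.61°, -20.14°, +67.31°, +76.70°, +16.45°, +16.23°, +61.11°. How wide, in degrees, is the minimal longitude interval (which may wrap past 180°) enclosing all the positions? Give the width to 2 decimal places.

96.84°

Sort the longitudes: -20.14°, +16.23°, +16.45°, +32.80°, +61.11°, +67.31°, +72.61°, +76.70°.
Eastward gaps between consecutive values (wrapping around): 36.37°, 0.22°, 16.35°, 28.31°, 6.20°, 5.30°, 4.09°, 263.16°.
Largest gap = 263.16° ⇒ minimal covering band is its complement: 360° − 263.16° = 96.84°.
Band runs from -20.14° eastward to +76.70°.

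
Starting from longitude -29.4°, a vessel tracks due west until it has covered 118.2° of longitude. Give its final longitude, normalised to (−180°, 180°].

-147.6°

Start at -29.4°; shift −118.2° → -147.6°.
-147.6° already lies in (−180°, 180°].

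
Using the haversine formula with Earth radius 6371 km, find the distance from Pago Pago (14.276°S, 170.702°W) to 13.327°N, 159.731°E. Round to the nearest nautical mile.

2416 nmi

Δλ = 159.731 − -170.702 = 330.433°; wrapped into (−180°, 180°]: -29.567°.
Δφ = 13.327 − -14.276 = 27.603°.
a = sin²(Δφ/2) + cos φ₁ · cos φ₂ · sin²(Δλ/2) = 0.118311.
c = 2·atan2(√a, √(1−a)) = 0.70227 rad → d = 6371·c ≈ 4474.16 km ≈ 2415.85 nmi.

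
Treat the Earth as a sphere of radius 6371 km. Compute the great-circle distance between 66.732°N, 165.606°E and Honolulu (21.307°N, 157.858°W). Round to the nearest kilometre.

5669 km

Δλ = -157.858 − 165.606 = -323.464°; wrapped into (−180°, 180°]: 36.536°.
Δφ = 21.307 − 66.732 = -45.425°.
a = sin²(Δφ/2) + cos φ₁ · cos φ₂ · sin²(Δλ/2) = 0.185241.
c = 2·atan2(√a, √(1−a)) = 0.88986 rad → d = 6371·c ≈ 5669.32 km.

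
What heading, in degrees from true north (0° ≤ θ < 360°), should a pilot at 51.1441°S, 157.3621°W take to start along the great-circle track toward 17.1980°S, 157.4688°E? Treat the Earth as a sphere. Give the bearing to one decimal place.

Δλ = 157.4688 − -157.3621 = 314.8309°; wrapped into (−180°, 180°]: -45.1691°.
θ = atan2( sin Δλ · cos φ₂ , cos φ₁ · sin φ₂ − sin φ₁ · cos φ₂ · cos Δλ )
  = atan2(-0.67748, 0.33897) = -63.419° → normalised to [0°, 360°): 296.581°.

296.6°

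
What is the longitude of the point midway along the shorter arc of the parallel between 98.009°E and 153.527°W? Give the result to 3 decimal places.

152.241°E

Signed shortest Δλ from +98.009° to -153.527° is +108.464°.
Midpoint longitude = +98.009° + (+108.464°)/2 = +98.009° + 54.232° = +152.241°.
(The naïve average (+98.009 + -153.527)/2 = -27.759° is on the wrong side of the globe.)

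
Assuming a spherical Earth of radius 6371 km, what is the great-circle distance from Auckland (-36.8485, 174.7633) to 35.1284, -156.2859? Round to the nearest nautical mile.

4614 nmi

Δλ = -156.2859 − 174.7633 = -331.0492°; wrapped into (−180°, 180°]: 28.9508°.
Δφ = 35.1284 − -36.8485 = 71.9769°.
a = sin²(Δφ/2) + cos φ₁ · cos φ₂ · sin²(Δλ/2) = 0.386193.
c = 2·atan2(√a, √(1−a)) = 1.34117 rad → d = 6371·c ≈ 8544.59 km ≈ 4613.71 nmi.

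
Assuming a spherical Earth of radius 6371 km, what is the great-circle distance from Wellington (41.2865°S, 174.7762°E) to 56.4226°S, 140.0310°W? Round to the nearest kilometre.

Δλ = -140.0310 − 174.7762 = -314.8072°; wrapped into (−180°, 180°]: 45.1928°.
Δφ = -56.4226 − -41.2865 = -15.1361°.
a = sin²(Δφ/2) + cos φ₁ · cos φ₂ · sin²(Δλ/2) = 0.078702.
c = 2·atan2(√a, √(1−a)) = 0.56871 rad → d = 6371·c ≈ 3623.25 km.

3623 km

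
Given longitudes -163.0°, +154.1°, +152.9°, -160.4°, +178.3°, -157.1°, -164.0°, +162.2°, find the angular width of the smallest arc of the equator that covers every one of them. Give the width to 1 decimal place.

50.0°

Sort the longitudes: -164.0°, -163.0°, -160.4°, -157.1°, +152.9°, +154.1°, +162.2°, +178.3°.
Eastward gaps between consecutive values (wrapping around): 1.0°, 2.6°, 3.3°, 310.0°, 1.2°, 8.1°, 16.1°, 17.7°.
Largest gap = 310.0° ⇒ minimal covering band is its complement: 360° − 310.0° = 50.0°.
Band runs from +152.9° eastward to -157.1°, crossing the antimeridian.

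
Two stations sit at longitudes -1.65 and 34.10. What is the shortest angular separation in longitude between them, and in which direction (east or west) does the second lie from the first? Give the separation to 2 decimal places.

Raw difference: 34.10 − -1.65 = 35.75°.
Normalise into (−180°, 180°]: 35.75° stays 35.75°.
Positive ⇒ the second point lies to the east; separation 35.75°.

35.75° east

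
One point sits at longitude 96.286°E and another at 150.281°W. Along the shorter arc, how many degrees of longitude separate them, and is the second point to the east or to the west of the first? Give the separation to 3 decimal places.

Raw difference: -150.281 − 96.286 = -246.567°.
Normalise into (−180°, 180°]: -246.567° + 360° = 113.433°.
Positive ⇒ the second point lies to the east; separation 113.433°.

113.433° east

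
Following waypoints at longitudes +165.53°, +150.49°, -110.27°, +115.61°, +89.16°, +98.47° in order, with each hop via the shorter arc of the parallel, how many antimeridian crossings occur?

Leg 1: +165.53° → +150.49°, shortest Δλ = -15.04° (west) — does not cross 180°.
Leg 2: +150.49° → -110.27°, shortest Δλ = 99.24° (east) — crosses 180°.
Leg 3: -110.27° → +115.61°, shortest Δλ = -134.12° (west) — crosses 180°.
Leg 4: +115.61° → +89.16°, shortest Δλ = -26.45° (west) — does not cross 180°.
Leg 5: +89.16° → +98.47°, shortest Δλ = 9.31° (east) — does not cross 180°.
Total crossings: 2.

2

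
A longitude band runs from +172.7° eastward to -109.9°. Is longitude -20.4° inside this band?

No

Band width going east from +172.7° to -109.9°: ((-109.9 − 172.7) mod 360) = 77.4°.
Offset of -20.4° east of the west edge: ((-20.4 − 172.7) mod 360) = 166.9°.
166.9° > 77.4° ⇒ outside.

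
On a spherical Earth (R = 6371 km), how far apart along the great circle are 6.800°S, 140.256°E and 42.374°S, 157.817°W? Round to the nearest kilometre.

Δλ = -157.817 − 140.256 = -298.073°; wrapped into (−180°, 180°]: 61.927°.
Δφ = -42.374 − -6.800 = -35.574°.
a = sin²(Δφ/2) + cos φ₁ · cos φ₂ · sin²(Δλ/2) = 0.287494.
c = 2·atan2(√a, √(1−a)) = 1.13182 rad → d = 6371·c ≈ 7210.83 km.

7211 km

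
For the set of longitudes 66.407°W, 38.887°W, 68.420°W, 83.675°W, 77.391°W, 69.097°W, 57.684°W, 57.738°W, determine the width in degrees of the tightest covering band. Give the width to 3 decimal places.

Sort the longitudes: -83.675°, -77.391°, -69.097°, -68.420°, -66.407°, -57.738°, -57.684°, -38.887°.
Eastward gaps between consecutive values (wrapping around): 6.284°, 8.294°, 0.677°, 2.013°, 8.669°, 0.054°, 18.797°, 315.212°.
Largest gap = 315.212° ⇒ minimal covering band is its complement: 360° − 315.212° = 44.788°.
Band runs from -83.675° eastward to -38.887°.

44.788°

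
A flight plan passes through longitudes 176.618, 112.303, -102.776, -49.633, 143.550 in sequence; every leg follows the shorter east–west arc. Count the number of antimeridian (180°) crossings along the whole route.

Leg 1: +176.618° → +112.303°, shortest Δλ = -64.315° (west) — does not cross 180°.
Leg 2: +112.303° → -102.776°, shortest Δλ = 144.921° (east) — crosses 180°.
Leg 3: -102.776° → -49.633°, shortest Δλ = 53.143° (east) — does not cross 180°.
Leg 4: -49.633° → +143.550°, shortest Δλ = -166.817° (west) — crosses 180°.
Total crossings: 2.

2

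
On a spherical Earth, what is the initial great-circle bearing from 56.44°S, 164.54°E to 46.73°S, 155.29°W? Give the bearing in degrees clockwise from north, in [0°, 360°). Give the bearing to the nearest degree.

Δλ = -155.29 − 164.54 = -319.83°; wrapped into (−180°, 180°]: 40.17°.
θ = atan2( sin Δλ · cos φ₂ , cos φ₁ · sin φ₂ − sin φ₁ · cos φ₂ · cos Δλ )
  = atan2(0.44215, 0.03394) = 85.611° → normalised to [0°, 360°): 85.611°.

86°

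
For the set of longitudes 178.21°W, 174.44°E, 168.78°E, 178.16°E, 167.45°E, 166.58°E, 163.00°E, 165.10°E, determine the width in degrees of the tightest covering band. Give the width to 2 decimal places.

Sort the longitudes: -178.21°, +163.00°, +165.10°, +166.58°, +167.45°, +168.78°, +174.44°, +178.16°.
Eastward gaps between consecutive values (wrapping around): 341.21°, 2.10°, 1.48°, 0.87°, 1.33°, 5.66°, 3.72°, 3.63°.
Largest gap = 341.21° ⇒ minimal covering band is its complement: 360° − 341.21° = 18.79°.
Band runs from +163.00° eastward to -178.21°, crossing the antimeridian.

18.79°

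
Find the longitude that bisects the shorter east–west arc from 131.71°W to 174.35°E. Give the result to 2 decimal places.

Signed shortest Δλ from -131.71° to +174.35° is -53.94°.
Midpoint longitude = -131.71° + (-53.94°)/2 = -131.71° − 26.97° = -158.68°.
(The naïve average (-131.71 + +174.35)/2 = 21.32° is on the wrong side of the globe.)

158.68°W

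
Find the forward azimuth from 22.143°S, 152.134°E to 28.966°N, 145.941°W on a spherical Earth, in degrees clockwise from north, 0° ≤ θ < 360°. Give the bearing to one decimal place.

Δλ = -145.941 − 152.134 = -298.075°; wrapped into (−180°, 180°]: 61.925°.
θ = atan2( sin Δλ · cos φ₂ , cos φ₁ · sin φ₂ − sin φ₁ · cos φ₂ · cos Δλ )
  = atan2(0.77196, 0.60377) = 51.970° → normalised to [0°, 360°): 51.970°.

52.0°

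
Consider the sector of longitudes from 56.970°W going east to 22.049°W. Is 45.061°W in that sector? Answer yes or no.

Yes

Band width going east from -56.970° to -22.049°: ((-22.049 − -56.970) mod 360) = 34.921°.
Offset of -45.061° east of the west edge: ((-45.061 − -56.970) mod 360) = 11.909°.
11.909° ≤ 34.921° ⇒ inside.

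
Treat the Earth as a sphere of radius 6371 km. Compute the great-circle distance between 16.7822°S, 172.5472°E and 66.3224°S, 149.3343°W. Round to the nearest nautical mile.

Δλ = -149.3343 − 172.5472 = -321.8815°; wrapped into (−180°, 180°]: 38.1185°.
Δφ = -66.3224 − -16.7822 = -49.5402°.
a = sin²(Δφ/2) + cos φ₁ · cos φ₂ · sin²(Δλ/2) = 0.216541.
c = 2·atan2(√a, √(1−a)) = 0.96804 rad → d = 6371·c ≈ 6167.37 km ≈ 3330.11 nmi.

3330 nmi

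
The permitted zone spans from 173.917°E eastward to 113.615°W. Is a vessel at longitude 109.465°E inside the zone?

Band width going east from +173.917° to -113.615°: ((-113.615 − 173.917) mod 360) = 72.468°.
Offset of +109.465° east of the west edge: ((109.465 − 173.917) mod 360) = 295.548°.
295.548° > 72.468° ⇒ outside.

No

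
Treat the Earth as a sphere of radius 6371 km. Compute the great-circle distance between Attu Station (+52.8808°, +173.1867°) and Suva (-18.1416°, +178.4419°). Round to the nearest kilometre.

Δλ = 178.4419 − 173.1867 = 5.2552°.
Δφ = -18.1416 − 52.8808 = -71.0224°.
a = sin²(Δφ/2) + cos φ₁ · cos φ₂ · sin²(Δλ/2) = 0.338606.
c = 2·atan2(√a, √(1−a)) = 1.24212 rad → d = 6371·c ≈ 7913.56 km.

7914 km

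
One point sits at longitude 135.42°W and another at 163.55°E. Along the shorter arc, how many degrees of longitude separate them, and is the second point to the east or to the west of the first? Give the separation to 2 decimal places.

61.03° west

Raw difference: 163.55 − -135.42 = 298.97°.
Normalise into (−180°, 180°]: 298.97° − 360° = -61.03°.
Negative ⇒ the second point lies to the west; separation 61.03°.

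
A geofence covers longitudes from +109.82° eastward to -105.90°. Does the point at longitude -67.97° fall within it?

No

Band width going east from +109.82° to -105.90°: ((-105.90 − 109.82) mod 360) = 144.28°.
Offset of -67.97° east of the west edge: ((-67.97 − 109.82) mod 360) = 182.21°.
182.21° > 144.28° ⇒ outside.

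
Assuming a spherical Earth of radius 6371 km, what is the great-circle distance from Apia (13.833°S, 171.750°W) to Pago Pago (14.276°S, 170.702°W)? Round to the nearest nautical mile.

Δλ = -170.702 − -171.750 = 1.048°.
Δφ = -14.276 − -13.833 = -0.443°.
a = sin²(Δφ/2) + cos φ₁ · cos φ₂ · sin²(Δλ/2) = 0.000094.
c = 2·atan2(√a, √(1−a)) = 0.01935 rad → d = 6371·c ≈ 123.31 km ≈ 66.58 nmi.

67 nmi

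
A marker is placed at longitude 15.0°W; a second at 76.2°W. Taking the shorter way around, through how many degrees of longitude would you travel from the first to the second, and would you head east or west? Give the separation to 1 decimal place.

61.2° west

Raw difference: -76.2 − -15.0 = -61.2°.
Normalise into (−180°, 180°]: -61.2° stays -61.2°.
Negative ⇒ the second point lies to the west; separation 61.2°.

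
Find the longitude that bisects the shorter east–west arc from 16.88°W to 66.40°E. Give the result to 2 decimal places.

24.76°E

Signed shortest Δλ from -16.88° to +66.40° is +83.28°.
Midpoint longitude = -16.88° + (+83.28°)/2 = -16.88° + 41.64° = +24.76°.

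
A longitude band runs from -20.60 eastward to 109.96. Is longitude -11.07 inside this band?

Yes

Band width going east from -20.60° to +109.96°: ((109.96 − -20.60) mod 360) = 130.56°.
Offset of -11.07° east of the west edge: ((-11.07 − -20.60) mod 360) = 9.53°.
9.53° ≤ 130.56° ⇒ inside.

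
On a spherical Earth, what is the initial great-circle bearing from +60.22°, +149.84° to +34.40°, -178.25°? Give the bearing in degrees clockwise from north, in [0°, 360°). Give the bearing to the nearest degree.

127°

Δλ = -178.25 − 149.84 = -328.09°; wrapped into (−180°, 180°]: 31.91°.
θ = atan2( sin Δλ · cos φ₂ , cos φ₁ · sin φ₂ − sin φ₁ · cos φ₂ · cos Δλ )
  = atan2(0.43614, -0.32732) = 126.888° → normalised to [0°, 360°): 126.888°.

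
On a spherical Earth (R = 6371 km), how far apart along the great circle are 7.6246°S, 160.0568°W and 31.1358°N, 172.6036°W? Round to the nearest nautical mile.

Δλ = -172.6036 − -160.0568 = -12.5468°.
Δφ = 31.1358 − -7.6246 = 38.7604°.
a = sin²(Δφ/2) + cos φ₁ · cos φ₂ · sin²(Δλ/2) = 0.120245.
c = 2·atan2(√a, √(1−a)) = 0.70824 rad → d = 6371·c ≈ 4512.17 km ≈ 2436.38 nmi.

2436 nmi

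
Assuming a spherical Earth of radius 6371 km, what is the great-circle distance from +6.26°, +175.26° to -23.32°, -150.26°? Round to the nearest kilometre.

Δλ = -150.26 − 175.26 = -325.52°; wrapped into (−180°, 180°]: 34.48°.
Δφ = -23.32 − 6.26 = -29.58°.
a = sin²(Δφ/2) + cos φ₁ · cos φ₂ · sin²(Δλ/2) = 0.145348.
c = 2·atan2(√a, √(1−a)) = 0.78229 rad → d = 6371·c ≈ 4983.94 km.

4984 km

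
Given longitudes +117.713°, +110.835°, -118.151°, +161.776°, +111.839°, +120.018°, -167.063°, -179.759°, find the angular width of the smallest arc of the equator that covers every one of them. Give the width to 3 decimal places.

Sort the longitudes: -179.759°, -167.063°, -118.151°, +110.835°, +111.839°, +117.713°, +120.018°, +161.776°.
Eastward gaps between consecutive values (wrapping around): 12.696°, 48.912°, 228.986°, 1.004°, 5.874°, 2.305°, 41.758°, 18.465°.
Largest gap = 228.986° ⇒ minimal covering band is its complement: 360° − 228.986° = 131.014°.
Band runs from +110.835° eastward to -118.151°, crossing the antimeridian.

131.014°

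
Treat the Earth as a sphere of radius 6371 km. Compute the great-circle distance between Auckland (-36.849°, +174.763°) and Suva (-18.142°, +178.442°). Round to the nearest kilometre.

2111 km

Δλ = 178.442 − 174.763 = 3.679°.
Δφ = -18.142 − -36.849 = 18.707°.
a = sin²(Δφ/2) + cos φ₁ · cos φ₂ · sin²(Δλ/2) = 0.027198.
c = 2·atan2(√a, √(1−a)) = 0.33135 rad → d = 6371·c ≈ 2111.03 km.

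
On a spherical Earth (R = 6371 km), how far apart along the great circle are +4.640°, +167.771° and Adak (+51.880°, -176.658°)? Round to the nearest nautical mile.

Δλ = -176.658 − 167.771 = -344.429°; wrapped into (−180°, 180°]: 15.571°.
Δφ = 51.880 − 4.640 = 47.240°.
a = sin²(Δφ/2) + cos φ₁ · cos φ₂ · sin²(Δλ/2) = 0.171827.
c = 2·atan2(√a, √(1−a)) = 0.85483 rad → d = 6371·c ≈ 5446.12 km ≈ 2940.67 nmi.

2941 nmi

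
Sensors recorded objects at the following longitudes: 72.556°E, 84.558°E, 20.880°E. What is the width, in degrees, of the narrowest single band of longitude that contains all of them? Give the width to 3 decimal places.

Sort the longitudes: +20.880°, +72.556°, +84.558°.
Eastward gaps between consecutive values (wrapping around): 51.676°, 12.002°, 296.322°.
Largest gap = 296.322° ⇒ minimal covering band is its complement: 360° − 296.322° = 63.678°.
Band runs from +20.880° eastward to +84.558°.

63.678°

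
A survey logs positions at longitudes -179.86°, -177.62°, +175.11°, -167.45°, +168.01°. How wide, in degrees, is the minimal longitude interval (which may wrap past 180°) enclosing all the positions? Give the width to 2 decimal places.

24.54°

Sort the longitudes: -179.86°, -177.62°, -167.45°, +168.01°, +175.11°.
Eastward gaps between consecutive values (wrapping around): 2.24°, 10.17°, 335.46°, 7.10°, 5.03°.
Largest gap = 335.46° ⇒ minimal covering band is its complement: 360° − 335.46° = 24.54°.
Band runs from +168.01° eastward to -167.45°, crossing the antimeridian.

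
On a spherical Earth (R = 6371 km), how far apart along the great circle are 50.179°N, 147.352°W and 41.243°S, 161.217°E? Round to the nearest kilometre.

Δλ = 161.217 − -147.352 = 308.569°; wrapped into (−180°, 180°]: -51.431°.
Δφ = -41.243 − 50.179 = -91.422°.
a = sin²(Δφ/2) + cos φ₁ · cos φ₂ · sin²(Δλ/2) = 0.603065.
c = 2·atan2(√a, √(1−a)) = 1.77842 rad → d = 6371·c ≈ 11330.28 km.

11330 km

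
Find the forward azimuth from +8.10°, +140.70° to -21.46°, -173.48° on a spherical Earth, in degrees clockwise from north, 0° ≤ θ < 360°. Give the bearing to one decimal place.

Δλ = -173.48 − 140.70 = -314.18°; wrapped into (−180°, 180°]: 45.82°.
θ = atan2( sin Δλ · cos φ₂ , cos φ₁ · sin φ₂ − sin φ₁ · cos φ₂ · cos Δλ )
  = atan2(0.66744, -0.45359) = 124.200° → normalised to [0°, 360°): 124.200°.

124.2°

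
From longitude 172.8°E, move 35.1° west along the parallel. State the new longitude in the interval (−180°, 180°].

Start at +172.8°; shift −35.1° → +137.7°.
+137.7° already lies in (−180°, 180°].

137.7°E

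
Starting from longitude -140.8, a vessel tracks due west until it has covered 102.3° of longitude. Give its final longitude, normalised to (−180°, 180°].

Start at -140.8°; shift −102.3° → -243.1°.
-243.1° lies outside (−180°, 180°]; add 360° → +116.9°.

+116.9°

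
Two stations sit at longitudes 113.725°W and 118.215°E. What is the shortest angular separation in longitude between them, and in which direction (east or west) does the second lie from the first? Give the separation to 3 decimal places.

Raw difference: 118.215 − -113.725 = 231.94°.
Normalise into (−180°, 180°]: 231.94° − 360° = -128.06°.
Negative ⇒ the second point lies to the west; separation 128.060°.

128.060° west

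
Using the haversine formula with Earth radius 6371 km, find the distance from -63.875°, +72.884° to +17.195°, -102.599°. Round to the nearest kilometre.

Δλ = -102.599 − 72.884 = -175.483°.
Δφ = 17.195 − -63.875 = 81.070°.
a = sin²(Δφ/2) + cos φ₁ · cos φ₂ · sin²(Δλ/2) = 0.842383.
c = 2·atan2(√a, √(1−a)) = 2.32508 rad → d = 6371·c ≈ 14813.08 km.

14813 km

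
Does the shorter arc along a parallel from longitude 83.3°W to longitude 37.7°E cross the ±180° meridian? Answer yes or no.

No

Signed shortest Δλ = ((37.7 − -83.3 + 180) mod 360) − 180 = 121.0°.
Going east by 121.0° from -83.3° reaches +37.7° without touching 180°.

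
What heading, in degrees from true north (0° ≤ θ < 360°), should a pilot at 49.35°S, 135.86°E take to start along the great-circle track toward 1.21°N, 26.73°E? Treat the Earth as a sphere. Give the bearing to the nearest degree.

256°

Δλ = 26.73 − 135.86 = -109.13°.
θ = atan2( sin Δλ · cos φ₂ , cos φ₁ · sin φ₂ − sin φ₁ · cos φ₂ · cos Δλ )
  = atan2(-0.94457, -0.23482) = -103.961° → normalised to [0°, 360°): 256.039°.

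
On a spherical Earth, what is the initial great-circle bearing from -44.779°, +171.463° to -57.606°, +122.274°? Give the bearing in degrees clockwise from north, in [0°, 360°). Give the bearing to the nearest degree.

Δλ = 122.274 − 171.463 = -49.189°.
θ = atan2( sin Δλ · cos φ₂ , cos φ₁ · sin φ₂ − sin φ₁ · cos φ₂ · cos Δλ )
  = atan2(-0.40548, -0.35274) = -131.021° → normalised to [0°, 360°): 228.979°.

229°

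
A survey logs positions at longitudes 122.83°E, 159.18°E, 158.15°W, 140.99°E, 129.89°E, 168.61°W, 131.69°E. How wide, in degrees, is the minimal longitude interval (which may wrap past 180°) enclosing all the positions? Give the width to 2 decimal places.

79.02°

Sort the longitudes: -168.61°, -158.15°, +122.83°, +129.89°, +131.69°, +140.99°, +159.18°.
Eastward gaps between consecutive values (wrapping around): 10.46°, 280.98°, 7.06°, 1.80°, 9.30°, 18.19°, 32.21°.
Largest gap = 280.98° ⇒ minimal covering band is its complement: 360° − 280.98° = 79.02°.
Band runs from +122.83° eastward to -158.15°, crossing the antimeridian.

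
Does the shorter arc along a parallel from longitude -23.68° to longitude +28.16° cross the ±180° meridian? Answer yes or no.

Signed shortest Δλ = ((28.16 − -23.68 + 180) mod 360) − 180 = 51.84°.
Going east by 51.84° from -23.68° reaches +28.16° without touching 180°.

No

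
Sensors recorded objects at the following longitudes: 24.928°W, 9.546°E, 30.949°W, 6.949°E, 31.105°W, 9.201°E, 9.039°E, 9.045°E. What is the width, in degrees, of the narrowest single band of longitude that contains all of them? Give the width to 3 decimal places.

Sort the longitudes: -31.105°, -30.949°, -24.928°, +6.949°, +9.039°, +9.045°, +9.201°, +9.546°.
Eastward gaps between consecutive values (wrapping around): 0.156°, 6.021°, 31.877°, 2.090°, 0.006°, 0.156°, 0.345°, 319.349°.
Largest gap = 319.349° ⇒ minimal covering band is its complement: 360° − 319.349° = 40.651°.
Band runs from -31.105° eastward to +9.546°.

40.651°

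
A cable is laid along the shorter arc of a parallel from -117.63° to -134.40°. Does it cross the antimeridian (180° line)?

Signed shortest Δλ = ((-134.40 − -117.63 + 180) mod 360) − 180 = -16.77°.
Going west by 16.77° from -117.63° reaches -134.40° without touching 180°.

No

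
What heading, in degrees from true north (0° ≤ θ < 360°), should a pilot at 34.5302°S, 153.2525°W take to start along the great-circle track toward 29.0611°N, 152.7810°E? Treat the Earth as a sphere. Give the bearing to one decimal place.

314.4°

Δλ = 152.7810 − -153.2525 = 306.0335°; wrapped into (−180°, 180°]: -53.9665°.
θ = atan2( sin Δλ · cos φ₂ , cos φ₁ · sin φ₂ − sin φ₁ · cos φ₂ · cos Δλ )
  = atan2(-0.70686, 0.69164) = -45.624° → normalised to [0°, 360°): 314.376°.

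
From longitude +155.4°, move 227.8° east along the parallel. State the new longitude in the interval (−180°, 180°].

+23.2°

Start at +155.4°; shift +227.8° → +383.2°.
+383.2° lies outside (−180°, 180°]; subtract 360° → +23.2°.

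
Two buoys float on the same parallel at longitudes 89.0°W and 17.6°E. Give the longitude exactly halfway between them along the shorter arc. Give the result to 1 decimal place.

Signed shortest Δλ from -89.0° to +17.6° is +106.6°.
Midpoint longitude = -89.0° + (+106.6°)/2 = -89.0° + 53.3° = -35.7°.

35.7°W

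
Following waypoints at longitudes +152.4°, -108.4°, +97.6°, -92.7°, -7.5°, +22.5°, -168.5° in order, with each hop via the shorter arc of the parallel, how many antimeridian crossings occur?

Leg 1: +152.4° → -108.4°, shortest Δλ = 99.2° (east) — crosses 180°.
Leg 2: -108.4° → +97.6°, shortest Δλ = -154.0° (west) — crosses 180°.
Leg 3: +97.6° → -92.7°, shortest Δλ = 169.7° (east) — crosses 180°.
Leg 4: -92.7° → -7.5°, shortest Δλ = 85.2° (east) — does not cross 180°.
Leg 5: -7.5° → +22.5°, shortest Δλ = 30.0° (east) — does not cross 180°.
Leg 6: +22.5° → -168.5°, shortest Δλ = 169.0° (east) — crosses 180°.
Total crossings: 4.

4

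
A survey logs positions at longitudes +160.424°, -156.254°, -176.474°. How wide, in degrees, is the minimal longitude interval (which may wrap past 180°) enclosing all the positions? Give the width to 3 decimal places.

43.322°

Sort the longitudes: -176.474°, -156.254°, +160.424°.
Eastward gaps between consecutive values (wrapping around): 20.220°, 316.678°, 23.102°.
Largest gap = 316.678° ⇒ minimal covering band is its complement: 360° − 316.678° = 43.322°.
Band runs from +160.424° eastward to -156.254°, crossing the antimeridian.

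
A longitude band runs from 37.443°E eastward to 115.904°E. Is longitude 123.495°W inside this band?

No

Band width going east from +37.443° to +115.904°: ((115.904 − 37.443) mod 360) = 78.461°.
Offset of -123.495° east of the west edge: ((-123.495 − 37.443) mod 360) = 199.062°.
199.062° > 78.461° ⇒ outside.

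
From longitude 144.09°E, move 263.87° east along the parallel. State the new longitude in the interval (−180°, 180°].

Start at +144.09°; shift +263.87° → +407.96°.
+407.96° lies outside (−180°, 180°]; subtract 360° → +47.96°.

47.96°E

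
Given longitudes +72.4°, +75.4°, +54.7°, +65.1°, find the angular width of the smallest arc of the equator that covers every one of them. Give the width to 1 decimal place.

20.7°

Sort the longitudes: +54.7°, +65.1°, +72.4°, +75.4°.
Eastward gaps between consecutive values (wrapping around): 10.4°, 7.3°, 3.0°, 339.3°.
Largest gap = 339.3° ⇒ minimal covering band is its complement: 360° − 339.3° = 20.7°.
Band runs from +54.7° eastward to +75.4°.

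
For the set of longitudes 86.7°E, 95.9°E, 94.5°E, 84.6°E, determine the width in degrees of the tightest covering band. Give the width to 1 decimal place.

11.3°

Sort the longitudes: +84.6°, +86.7°, +94.5°, +95.9°.
Eastward gaps between consecutive values (wrapping around): 2.1°, 7.8°, 1.4°, 348.7°.
Largest gap = 348.7° ⇒ minimal covering band is its complement: 360° − 348.7° = 11.3°.
Band runs from +84.6° eastward to +95.9°.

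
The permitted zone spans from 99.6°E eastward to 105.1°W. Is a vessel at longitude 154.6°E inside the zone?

Yes

Band width going east from +99.6° to -105.1°: ((-105.1 − 99.6) mod 360) = 155.3°.
Offset of +154.6° east of the west edge: ((154.6 − 99.6) mod 360) = 55.0°.
55.0° ≤ 155.3° ⇒ inside.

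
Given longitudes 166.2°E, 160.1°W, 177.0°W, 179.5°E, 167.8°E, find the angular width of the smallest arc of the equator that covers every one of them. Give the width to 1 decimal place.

33.7°

Sort the longitudes: -177.0°, -160.1°, +166.2°, +167.8°, +179.5°.
Eastward gaps between consecutive values (wrapping around): 16.9°, 326.3°, 1.6°, 11.7°, 3.5°.
Largest gap = 326.3° ⇒ minimal covering band is its complement: 360° − 326.3° = 33.7°.
Band runs from +166.2° eastward to -160.1°, crossing the antimeridian.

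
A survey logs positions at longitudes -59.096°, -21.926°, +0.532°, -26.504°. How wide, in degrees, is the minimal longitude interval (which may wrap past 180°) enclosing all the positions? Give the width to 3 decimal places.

59.628°

Sort the longitudes: -59.096°, -26.504°, -21.926°, +0.532°.
Eastward gaps between consecutive values (wrapping around): 32.592°, 4.578°, 22.458°, 300.372°.
Largest gap = 300.372° ⇒ minimal covering band is its complement: 360° − 300.372° = 59.628°.
Band runs from -59.096° eastward to +0.532°.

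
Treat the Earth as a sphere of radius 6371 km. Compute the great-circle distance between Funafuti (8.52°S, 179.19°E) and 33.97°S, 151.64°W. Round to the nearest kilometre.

4111 km

Δλ = -151.64 − 179.19 = -330.83°; wrapped into (−180°, 180°]: 29.17°.
Δφ = -33.97 − -8.52 = -25.45°.
a = sin²(Δφ/2) + cos φ₁ · cos φ₂ · sin²(Δλ/2) = 0.100528.
c = 2·atan2(√a, √(1−a)) = 0.64526 rad → d = 6371·c ≈ 4110.95 km.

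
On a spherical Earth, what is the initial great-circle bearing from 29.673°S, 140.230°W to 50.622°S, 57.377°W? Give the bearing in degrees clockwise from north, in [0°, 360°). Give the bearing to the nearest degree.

Δλ = -57.377 − -140.230 = 82.853°.
θ = atan2( sin Δλ · cos φ₂ , cos φ₁ · sin φ₂ − sin φ₁ · cos φ₂ · cos Δλ )
  = atan2(0.62950, -0.63254) = 135.138° → normalised to [0°, 360°): 135.138°.

135°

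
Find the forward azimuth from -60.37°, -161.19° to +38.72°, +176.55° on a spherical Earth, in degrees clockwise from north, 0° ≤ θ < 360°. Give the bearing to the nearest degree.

Δλ = 176.55 − -161.19 = 337.74°; wrapped into (−180°, 180°]: -22.26°.
θ = atan2( sin Δλ · cos φ₂ , cos φ₁ · sin φ₂ − sin φ₁ · cos φ₂ · cos Δλ )
  = atan2(-0.29555, 0.93690) = -17.508° → normalised to [0°, 360°): 342.492°.

342°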